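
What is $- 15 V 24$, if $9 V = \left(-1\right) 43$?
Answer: $1720$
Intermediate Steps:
$V = - \frac{43}{9}$ ($V = \frac{\left(-1\right) 43}{9} = \frac{1}{9} \left(-43\right) = - \frac{43}{9} \approx -4.7778$)
$- 15 V 24 = \left(-15\right) \left(- \frac{43}{9}\right) 24 = \frac{215}{3} \cdot 24 = 1720$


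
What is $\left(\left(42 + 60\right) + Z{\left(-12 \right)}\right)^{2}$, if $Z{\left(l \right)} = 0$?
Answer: $10404$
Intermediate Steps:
$\left(\left(42 + 60\right) + Z{\left(-12 \right)}\right)^{2} = \left(\left(42 + 60\right) + 0\right)^{2} = \left(102 + 0\right)^{2} = 102^{2} = 10404$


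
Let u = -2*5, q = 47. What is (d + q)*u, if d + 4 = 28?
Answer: -710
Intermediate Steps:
d = 24 (d = -4 + 28 = 24)
u = -10
(d + q)*u = (24 + 47)*(-10) = 71*(-10) = -710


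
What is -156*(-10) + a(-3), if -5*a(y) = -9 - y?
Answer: 7806/5 ≈ 1561.2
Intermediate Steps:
a(y) = 9/5 + y/5 (a(y) = -(-9 - y)/5 = 9/5 + y/5)
-156*(-10) + a(-3) = -156*(-10) + (9/5 + (⅕)*(-3)) = 1560 + (9/5 - ⅗) = 1560 + 6/5 = 7806/5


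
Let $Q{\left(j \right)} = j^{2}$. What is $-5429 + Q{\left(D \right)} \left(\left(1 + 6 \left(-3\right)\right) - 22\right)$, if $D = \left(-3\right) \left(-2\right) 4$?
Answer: $-27893$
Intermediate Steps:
$D = 24$ ($D = 6 \cdot 4 = 24$)
$-5429 + Q{\left(D \right)} \left(\left(1 + 6 \left(-3\right)\right) - 22\right) = -5429 + 24^{2} \left(\left(1 + 6 \left(-3\right)\right) - 22\right) = -5429 + 576 \left(\left(1 - 18\right) - 22\right) = -5429 + 576 \left(-17 - 22\right) = -5429 + 576 \left(-39\right) = -5429 - 22464 = -27893$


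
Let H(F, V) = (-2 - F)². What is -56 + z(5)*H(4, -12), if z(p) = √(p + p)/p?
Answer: -56 + 36*√10/5 ≈ -33.232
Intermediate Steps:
z(p) = √2/√p (z(p) = √(2*p)/p = (√2*√p)/p = √2/√p)
-56 + z(5)*H(4, -12) = -56 + (√2/√5)*(2 + 4)² = -56 + (√2*(√5/5))*6² = -56 + (√10/5)*36 = -56 + 36*√10/5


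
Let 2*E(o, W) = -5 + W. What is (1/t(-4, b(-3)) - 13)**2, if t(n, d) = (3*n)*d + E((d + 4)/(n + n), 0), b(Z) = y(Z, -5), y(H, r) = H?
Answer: 755161/4489 ≈ 168.22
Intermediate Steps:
b(Z) = Z
E(o, W) = -5/2 + W/2 (E(o, W) = (-5 + W)/2 = -5/2 + W/2)
t(n, d) = -5/2 + 3*d*n (t(n, d) = (3*n)*d + (-5/2 + (1/2)*0) = 3*d*n + (-5/2 + 0) = 3*d*n - 5/2 = -5/2 + 3*d*n)
(1/t(-4, b(-3)) - 13)**2 = (1/(-5/2 + 3*(-3)*(-4)) - 13)**2 = (1/(-5/2 + 36) - 13)**2 = (1/(67/2) - 13)**2 = (2/67 - 13)**2 = (-869/67)**2 = 755161/4489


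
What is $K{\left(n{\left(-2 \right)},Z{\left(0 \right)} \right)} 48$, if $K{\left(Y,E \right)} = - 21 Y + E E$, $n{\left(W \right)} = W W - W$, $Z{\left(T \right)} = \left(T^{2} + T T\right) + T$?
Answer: $-6048$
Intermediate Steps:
$Z{\left(T \right)} = T + 2 T^{2}$ ($Z{\left(T \right)} = \left(T^{2} + T^{2}\right) + T = 2 T^{2} + T = T + 2 T^{2}$)
$n{\left(W \right)} = W^{2} - W$
$K{\left(Y,E \right)} = E^{2} - 21 Y$ ($K{\left(Y,E \right)} = - 21 Y + E^{2} = E^{2} - 21 Y$)
$K{\left(n{\left(-2 \right)},Z{\left(0 \right)} \right)} 48 = \left(\left(0 \left(1 + 2 \cdot 0\right)\right)^{2} - 21 \left(- 2 \left(-1 - 2\right)\right)\right) 48 = \left(\left(0 \left(1 + 0\right)\right)^{2} - 21 \left(\left(-2\right) \left(-3\right)\right)\right) 48 = \left(\left(0 \cdot 1\right)^{2} - 126\right) 48 = \left(0^{2} - 126\right) 48 = \left(0 - 126\right) 48 = \left(-126\right) 48 = -6048$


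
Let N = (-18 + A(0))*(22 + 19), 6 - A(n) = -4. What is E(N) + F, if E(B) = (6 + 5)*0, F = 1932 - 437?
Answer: 1495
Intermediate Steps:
A(n) = 10 (A(n) = 6 - 1*(-4) = 6 + 4 = 10)
N = -328 (N = (-18 + 10)*(22 + 19) = -8*41 = -328)
F = 1495
E(B) = 0 (E(B) = 11*0 = 0)
E(N) + F = 0 + 1495 = 1495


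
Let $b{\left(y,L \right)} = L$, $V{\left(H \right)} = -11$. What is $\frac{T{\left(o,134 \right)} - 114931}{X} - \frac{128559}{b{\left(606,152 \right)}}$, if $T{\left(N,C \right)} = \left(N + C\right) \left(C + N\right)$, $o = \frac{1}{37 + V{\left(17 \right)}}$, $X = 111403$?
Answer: $- \frac{2422884877791}{2861720264} \approx -846.65$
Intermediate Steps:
$o = \frac{1}{26}$ ($o = \frac{1}{37 - 11} = \frac{1}{26} \approx 0.038462$)
$T{\left(N,C \right)} = \left(C + N\right)^{2}$ ($T{\left(N,C \right)} = \left(C + N\right) \left(C + N\right) = \left(C + N\right)^{2}$)
$\frac{T{\left(o,134 \right)} - 114931}{X} - \frac{128559}{b{\left(606,152 \right)}} = \frac{\left(134 + \frac{1}{26}\right)^{2} - 114931}{111403} - \frac{128559}{152} = \left(\left(\frac{3485}{26}\right)^{2} - 114931\right) \frac{1}{111403} - \frac{128559}{152} = \left(\frac{12145225}{676} - 114931\right) \frac{1}{111403} - \frac{128559}{152} = \left(- \frac{65548131}{676}\right) \frac{1}{111403} - \frac{128559}{152} = - \frac{65548131}{75308428} - \frac{128559}{152} = - \frac{2422884877791}{2861720264}$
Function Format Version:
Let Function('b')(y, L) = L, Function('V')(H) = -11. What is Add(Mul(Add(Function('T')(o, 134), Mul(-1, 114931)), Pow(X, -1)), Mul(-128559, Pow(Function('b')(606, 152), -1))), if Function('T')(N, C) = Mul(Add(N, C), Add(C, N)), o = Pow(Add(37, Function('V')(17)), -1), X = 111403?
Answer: Rational(-2422884877791, 2861720264) ≈ -846.65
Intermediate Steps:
o = Rational(1, 26) (o = Pow(Add(37, -11), -1) = Pow(26, -1) = Rational(1, 26) ≈ 0.038462)
Function('T')(N, C) = Pow(Add(C, N), 2) (Function('T')(N, C) = Mul(Add(C, N), Add(C, N)) = Pow(Add(C, N), 2))
Add(Mul(Add(Function('T')(o, 134), Mul(-1, 114931)), Pow(X, -1)), Mul(-128559, Pow(Function('b')(606, 152), -1))) = Add(Mul(Add(Pow(Add(134, Rational(1, 26)), 2), Mul(-1, 114931)), Pow(111403, -1)), Mul(-128559, Pow(152, -1))) = Add(Mul(Add(Pow(Rational(3485, 26), 2), -114931), Rational(1, 111403)), Mul(-128559, Rational(1, 152))) = Add(Mul(Add(Rational(12145225, 676), -114931), Rational(1, 111403)), Rational(-128559, 152)) = Add(Mul(Rational(-65548131, 676), Rational(1, 111403)), Rational(-128559, 152)) = Add(Rational(-65548131, 75308428), Rational(-128559, 152)) = Rational(-2422884877791, 2861720264)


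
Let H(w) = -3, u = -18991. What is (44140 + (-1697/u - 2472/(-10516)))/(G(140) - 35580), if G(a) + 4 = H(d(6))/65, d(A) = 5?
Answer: -143247581185215/115480087795457 ≈ -1.2405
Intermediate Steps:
G(a) = -263/65 (G(a) = -4 - 3/65 = -263/65)
(44140 + (-1697/u - 2472/(-10516)))/(G(140) - 35580) = (44140 + (-1697/(-18991) - 2472/(-10516)))/(-263/65 - 35580) = (44140 + (-1697*(-1/18991) - 2472*(-1/10516)))/(-2312963/65) = (44140 + (1697/18991 + 618/2629))*(-65/2312963) = (44140 + 16197851/49927339)*(-65/2312963) = (2203808941311/49927339)*(-65/2312963) = -143247581185215/115480087795457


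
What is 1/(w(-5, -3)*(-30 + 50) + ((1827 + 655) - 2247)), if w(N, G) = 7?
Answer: 1/375 ≈ 0.0026667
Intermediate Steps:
1/(w(-5, -3)*(-30 + 50) + ((1827 + 655) - 2247)) = 1/(7*(-30 + 50) + ((1827 + 655) - 2247)) = 1/(7*20 + (2482 - 2247)) = 1/(140 + 235) = 1/375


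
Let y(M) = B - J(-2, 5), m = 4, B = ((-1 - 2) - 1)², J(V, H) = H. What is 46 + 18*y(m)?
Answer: 244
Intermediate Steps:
B = 16 (B = (-3 - 1)² = (-4)² = 16)
y(M) = 11 (y(M) = 16 - 1*5 = 16 - 5 = 11)
46 + 18*y(m) = 46 + 18*11 = 46 + 198 = 244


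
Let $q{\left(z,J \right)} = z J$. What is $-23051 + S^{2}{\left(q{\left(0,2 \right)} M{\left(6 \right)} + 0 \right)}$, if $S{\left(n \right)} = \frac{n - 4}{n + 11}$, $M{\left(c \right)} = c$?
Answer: $- \frac{2789155}{121} \approx -23051.0$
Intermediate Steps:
$q{\left(z,J \right)} = J z$
$S{\left(n \right)} = \frac{-4 + n}{11 + n}$
$-23051 + S^{2}{\left(q{\left(0,2 \right)} M{\left(6 \right)} + 0 \right)} = -23051 + \left(\frac{-4 + \left(2 \cdot 0 \cdot 6 + 0\right)}{11 + \left(2 \cdot 0 \cdot 6 + 0\right)}\right)^{2} = -23051 + \left(\frac{-4 + \left(0 \cdot 6 + 0\right)}{11 + \left(0 \cdot 6 + 0\right)}\right)^{2} = -23051 + \left(\frac{-4 + \left(0 + 0\right)}{11 + \left(0 + 0\right)}\right)^{2} = -23051 + \left(\frac{-4 + 0}{11 + 0}\right)^{2} = -23051 + \left(\frac{1}{11} \left(-4\right)\right)^{2} = -23051 + \left(- \frac{4}{11}\right)^{2} = -23051 + \frac{16}{121} = - \frac{2789155}{121}$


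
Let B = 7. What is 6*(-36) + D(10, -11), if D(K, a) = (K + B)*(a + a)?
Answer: -590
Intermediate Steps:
D(K, a) = 2*a*(7 + K) (D(K, a) = (K + 7)*(a + a) = (7 + K)*(2*a) = 2*a*(7 + K))
6*(-36) + D(10, -11) = 6*(-36) + 2*(-11)*(7 + 10) = -216 + 2*(-11)*17 = -216 - 374 = -590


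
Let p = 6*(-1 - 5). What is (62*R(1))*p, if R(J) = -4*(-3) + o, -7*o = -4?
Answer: -196416/7 ≈ -28059.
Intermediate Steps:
o = 4/7 (o = -⅐*(-4) = 4/7 ≈ 0.57143)
R(J) = 88/7 (R(J) = -4*(-3) + 4/7 = 12 + 4/7 = 88/7)
p = -36 (p = 6*(-6) = -36)
(62*R(1))*p = (62*(88/7))*(-36) = (5456/7)*(-36) = -196416/7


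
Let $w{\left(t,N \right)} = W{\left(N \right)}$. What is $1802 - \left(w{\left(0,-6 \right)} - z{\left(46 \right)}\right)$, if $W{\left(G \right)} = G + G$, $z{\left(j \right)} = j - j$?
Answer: $1814$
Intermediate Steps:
$z{\left(j \right)} = 0$
$W{\left(G \right)} = 2 G$
$w{\left(t,N \right)} = 2 N$
$1802 - \left(w{\left(0,-6 \right)} - z{\left(46 \right)}\right) = 1802 - \left(2 \left(-6\right) - 0\right) = 1802 - \left(-12 + 0\right) = 1802 - -12 = 1802 + 12 = 1814$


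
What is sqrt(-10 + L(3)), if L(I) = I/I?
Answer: 3*I ≈ 3.0*I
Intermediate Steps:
L(I) = 1
sqrt(-10 + L(3)) = sqrt(-10 + 1) = sqrt(-9) = 3*I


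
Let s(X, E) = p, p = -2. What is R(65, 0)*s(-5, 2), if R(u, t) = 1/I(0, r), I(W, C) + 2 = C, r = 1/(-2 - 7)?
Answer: 18/19 ≈ 0.94737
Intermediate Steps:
r = -⅑ (r = 1/(-9) = -⅑ ≈ -0.11111)
I(W, C) = -2 + C
R(u, t) = -9/19 (R(u, t) = 1/(-2 - ⅑) = 1/(-19/9) = -9/19)
s(X, E) = -2
R(65, 0)*s(-5, 2) = -9/19*(-2) = 18/19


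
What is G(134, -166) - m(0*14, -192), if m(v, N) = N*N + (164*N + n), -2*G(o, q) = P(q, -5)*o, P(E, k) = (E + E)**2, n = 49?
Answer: -7390433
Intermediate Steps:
P(E, k) = 4*E**2 (P(E, k) = (2*E)**2 = 4*E**2)
G(o, q) = -2*o*q**2 (G(o, q) = -4*q**2*o/2 = -2*o*q**2)
m(v, N) = 49 + N**2 + 164*N (m(v, N) = N*N + (164*N + 49) = N**2 + (49 + 164*N) = 49 + N**2 + 164*N)
G(134, -166) - m(0*14, -192) = -2*134*(-166)**2 - (49 + (-192)**2 + 164*(-192)) = -2*134*27556 - (49 + 36864 - 31488) = -7385008 - 1*5425 = -7385008 - 5425 = -7390433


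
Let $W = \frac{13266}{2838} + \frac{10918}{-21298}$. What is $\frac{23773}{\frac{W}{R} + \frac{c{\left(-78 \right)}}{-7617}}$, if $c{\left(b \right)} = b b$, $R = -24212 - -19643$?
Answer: $- \frac{126283070191369701}{4247773727092} \approx -29729.0$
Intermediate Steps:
$R = -4569$ ($R = -24212 + 19643 = -4569$)
$c{\left(b \right)} = b^{2}$
$W = \frac{1905712}{457907}$ ($W = 13266 \cdot \frac{1}{2838} + 10918 \left(- \frac{1}{21298}\right) = \frac{201}{43} - \frac{5459}{10649} = \frac{1905712}{457907} \approx 4.1618$)
$\frac{23773}{\frac{W}{R} + \frac{c{\left(-78 \right)}}{-7617}} = \frac{23773}{\frac{1905712}{457907 \left(-4569\right)} + \frac{\left(-78\right)^{2}}{-7617}} = \frac{23773}{\frac{1905712}{457907} \left(- \frac{1}{4569}\right) + 6084 \left(- \frac{1}{7617}\right)} = \frac{23773}{- \frac{1905712}{2092177083} - \frac{2028}{2539}} = \frac{23773}{- \frac{4247773727092}{5312037613737}} = 23773 \left(- \frac{5312037613737}{4247773727092}\right) = - \frac{126283070191369701}{4247773727092}$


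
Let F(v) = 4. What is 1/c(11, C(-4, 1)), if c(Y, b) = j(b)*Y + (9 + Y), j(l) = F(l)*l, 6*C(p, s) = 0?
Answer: 1/20 ≈ 0.050000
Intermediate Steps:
C(p, s) = 0 (C(p, s) = (⅙)*0 = 0)
j(l) = 4*l
c(Y, b) = 9 + Y + 4*Y*b (c(Y, b) = (4*b)*Y + (9 + Y) = 4*Y*b + (9 + Y) = 9 + Y + 4*Y*b)
1/c(11, C(-4, 1)) = 1/(9 + 11 + 4*11*0) = 1/(9 + 11 + 0) = 1/20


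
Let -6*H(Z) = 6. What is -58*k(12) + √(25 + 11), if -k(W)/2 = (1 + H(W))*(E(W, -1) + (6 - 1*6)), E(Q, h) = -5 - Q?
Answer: 6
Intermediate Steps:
H(Z) = -1 (H(Z) = -⅙*6 = -1)
k(W) = 0 (k(W) = -2*(1 - 1)*((-5 - W) + (6 - 1*6)) = -0*((-5 - W) + (6 - 6)) = -0*((-5 - W) + 0) = -0*(-5 - W) = -2*0 = 0)
-58*k(12) + √(25 + 11) = -58*0 + √(25 + 11) = 0 + √36 = 0 + 6 = 6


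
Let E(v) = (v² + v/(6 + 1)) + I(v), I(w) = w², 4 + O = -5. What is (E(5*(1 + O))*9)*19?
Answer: 3823560/7 ≈ 5.4622e+5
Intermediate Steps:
O = -9 (O = -4 - 5 = -9)
E(v) = 2*v² + v/7 (E(v) = (v² + v/(6 + 1)) + v² = (v² + v/7) + v² = 2*v² + v/7)
(E(5*(1 + O))*9)*19 = (((5*(1 - 9))*(1 + 14*(5*(1 - 9)))/7)*9)*19 = (((5*(-8))*(1 + 14*(5*(-8)))/7)*9)*19 = (((⅐)*(-40)*(1 + 14*(-40)))*9)*19 = (((⅐)*(-40)*(1 - 560))*9)*19 = (((⅐)*(-40)*(-559))*9)*19 = ((22360/7)*9)*19 = (201240/7)*19 = 3823560/7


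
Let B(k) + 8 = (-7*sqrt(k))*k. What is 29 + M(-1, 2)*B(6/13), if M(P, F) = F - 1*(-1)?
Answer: 5 - 126*sqrt(78)/169 ≈ -1.5846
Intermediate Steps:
M(P, F) = 1 + F (M(P, F) = F + 1 = 1 + F)
B(k) = -8 - 7*k**(3/2) (B(k) = -8 + (-7*sqrt(k))*k = -8 - 7*k**(3/2))
29 + M(-1, 2)*B(6/13) = 29 + (1 + 2)*(-8 - 7*6*sqrt(78)/169) = 29 + 3*(-8 - 7*6*sqrt(78)/169) = 29 + 3*(-8 - 42*sqrt(78)/169) = 29 + (-24 - 126*sqrt(78)/169) = 5 - 126*sqrt(78)/169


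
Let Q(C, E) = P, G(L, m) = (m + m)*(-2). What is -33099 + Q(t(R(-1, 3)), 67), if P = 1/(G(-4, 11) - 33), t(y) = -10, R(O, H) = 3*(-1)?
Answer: -2548624/77 ≈ -33099.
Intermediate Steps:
R(O, H) = -3
G(L, m) = -4*m (G(L, m) = (2*m)*(-2) = -4*m)
P = -1/77 (P = 1/(-4*11 - 33) = 1/(-44 - 33) = 1/(-77) = -1/77 ≈ -0.012987)
Q(C, E) = -1/77
-33099 + Q(t(R(-1, 3)), 67) = -33099 - 1/77 = -2548624/77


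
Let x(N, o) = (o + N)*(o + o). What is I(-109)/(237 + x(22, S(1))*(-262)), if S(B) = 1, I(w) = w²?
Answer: -11881/11815 ≈ -1.0056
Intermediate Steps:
x(N, o) = 2*o*(N + o) (x(N, o) = (N + o)*(2*o) = 2*o*(N + o))
I(-109)/(237 + x(22, S(1))*(-262)) = (-109)²/(237 + (2*1*(22 + 1))*(-262)) = 11881/(237 + (2*1*23)*(-262)) = 11881/(237 + 46*(-262)) = 11881/(237 - 12052) = 11881/(-11815) = 11881*(-1/11815) = -11881/11815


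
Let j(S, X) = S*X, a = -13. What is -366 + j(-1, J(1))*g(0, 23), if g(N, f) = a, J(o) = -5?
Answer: -431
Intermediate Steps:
g(N, f) = -13
-366 + j(-1, J(1))*g(0, 23) = -366 - 1*(-5)*(-13) = -366 + 5*(-13) = -366 - 65 = -431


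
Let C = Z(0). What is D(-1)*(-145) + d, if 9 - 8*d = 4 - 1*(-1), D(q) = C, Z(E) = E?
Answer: ½ ≈ 0.50000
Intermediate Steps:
C = 0
D(q) = 0
d = ½ (d = 9/8 - (4 - 1*(-1))/8 = 9/8 - (4 + 1)/8 = 9/8 - ⅛*5 = 9/8 - 5/8 = ½ ≈ 0.50000)
D(-1)*(-145) + d = 0*(-145) + ½ = 0 + ½ = ½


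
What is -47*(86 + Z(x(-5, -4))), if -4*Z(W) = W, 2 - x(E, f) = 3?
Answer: -16215/4 ≈ -4053.8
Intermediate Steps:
x(E, f) = -1 (x(E, f) = 2 - 1*3 = 2 - 3 = -1)
Z(W) = -W/4
-47*(86 + Z(x(-5, -4))) = -47*(86 - 1/4*(-1)) = -47*(86 + 1/4) = -47*345/4 = -16215/4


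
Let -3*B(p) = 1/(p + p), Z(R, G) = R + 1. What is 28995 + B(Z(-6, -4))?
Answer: 869851/30 ≈ 28995.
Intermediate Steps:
Z(R, G) = 1 + R
B(p) = -1/(6*p) (B(p) = -1/(3*(p + p)) = -1/(2*p)/3 = -1/(6*p))
28995 + B(Z(-6, -4)) = 28995 - 1/(6*(1 - 6)) = 28995 - 1/6/(-5) = 28995 - 1/6*(-1/5) = 28995 + 1/30 = 869851/30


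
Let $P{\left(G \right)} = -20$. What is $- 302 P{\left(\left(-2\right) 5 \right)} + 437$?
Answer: $6477$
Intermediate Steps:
$- 302 P{\left(\left(-2\right) 5 \right)} + 437 = \left(-302\right) \left(-20\right) + 437 = 6040 + 437 = 6477$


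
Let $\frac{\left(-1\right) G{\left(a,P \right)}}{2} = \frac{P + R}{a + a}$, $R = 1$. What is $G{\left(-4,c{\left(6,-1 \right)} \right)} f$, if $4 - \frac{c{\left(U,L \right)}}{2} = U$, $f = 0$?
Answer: $0$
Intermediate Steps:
$c{\left(U,L \right)} = 8 - 2 U$
$G{\left(a,P \right)} = - \frac{1 + P}{a}$ ($G{\left(a,P \right)} = - 2 \frac{P + 1}{a + a} = - 2 \frac{1 + P}{2 a} = - \frac{1 + P}{a}$)
$G{\left(-4,c{\left(6,-1 \right)} \right)} f = \frac{-1 - \left(8 - 12\right)}{-4} \cdot 0 = - \frac{-1 - \left(8 - 12\right)}{4} \cdot 0 = - \frac{-1 - -4}{4} \cdot 0 = - \frac{-1 + 4}{4} \cdot 0 = \left(- \frac{1}{4}\right) 3 \cdot 0 = \left(- \frac{3}{4}\right) 0 = 0$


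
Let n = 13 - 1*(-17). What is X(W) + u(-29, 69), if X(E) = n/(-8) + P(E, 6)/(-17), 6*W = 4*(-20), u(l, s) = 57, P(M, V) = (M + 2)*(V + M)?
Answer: 1741/36 ≈ 48.361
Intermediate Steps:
P(M, V) = (2 + M)*(M + V)
n = 30 (n = 13 + 17 = 30)
W = -40/3 (W = (4*(-20))/6 = (1/6)*(-80) = -40/3 ≈ -13.333)
X(E) = -303/68 - 8*E/17 - E**2/17 (X(E) = 30/(-8) + (E**2 + 2*E + 2*6 + E*6)/(-17) = 30*(-1/8) + (E**2 + 2*E + 12 + 6*E)*(-1/17) = -15/4 + (12 + E**2 + 8*E)*(-1/17) = -15/4 + (-12/17 - 8*E/17 - E**2/17) = -303/68 - 8*E/17 - E**2/17)
X(W) + u(-29, 69) = (-303/68 - 8/17*(-40/3) - (-40/3)**2/17) + 57 = (-303/68 + 320/51 - 1/17*1600/9) + 57 = (-303/68 + 320/51 - 1600/153) + 57 = -311/36 + 57 = 1741/36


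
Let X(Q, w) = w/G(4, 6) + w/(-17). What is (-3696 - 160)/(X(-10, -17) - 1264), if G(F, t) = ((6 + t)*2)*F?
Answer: 370176/121265 ≈ 3.0526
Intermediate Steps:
G(F, t) = F*(12 + 2*t) (G(F, t) = (12 + 2*t)*F = F*(12 + 2*t))
X(Q, w) = -79*w/1632 (X(Q, w) = w/((2*4*(6 + 6))) + w/(-17) = w/((2*4*12)) + w*(-1/17) = w/96 - w/17 = -79*w/1632)
(-3696 - 160)/(X(-10, -17) - 1264) = (-3696 - 160)/(-79/1632*(-17) - 1264) = -3856/(79/96 - 1264) = -3856/(-121265/96) = -3856*(-96/121265) = 370176/121265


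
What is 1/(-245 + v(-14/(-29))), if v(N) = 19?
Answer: -1/226 ≈ -0.0044248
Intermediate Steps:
1/(-245 + v(-14/(-29))) = 1/(-245 + 19) = 1/(-226) = -1/226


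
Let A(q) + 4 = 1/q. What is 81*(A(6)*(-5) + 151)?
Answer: 27567/2 ≈ 13784.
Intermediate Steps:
A(q) = -4 + 1/q
81*(A(6)*(-5) + 151) = 81*((-4 + 1/6)*(-5) + 151) = 81*((-4 + ⅙)*(-5) + 151) = 81*(-23/6*(-5) + 151) = 81*(115/6 + 151) = 81*(1021/6) = 27567/2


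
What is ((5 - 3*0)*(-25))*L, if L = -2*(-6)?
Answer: -1500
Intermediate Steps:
L = 12
((5 - 3*0)*(-25))*L = ((5 - 3*0)*(-25))*12 = ((5 + 0)*(-25))*12 = (5*(-25))*12 = -125*12 = -1500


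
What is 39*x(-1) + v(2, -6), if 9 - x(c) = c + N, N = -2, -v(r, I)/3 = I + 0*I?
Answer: 486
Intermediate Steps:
v(r, I) = -3*I (v(r, I) = -3*(I + 0*I) = -3*(I + 0) = -3*I)
x(c) = 11 - c (x(c) = 9 - (c - 2) = 9 - (-2 + c) = 9 + (2 - c) = 11 - c)
39*x(-1) + v(2, -6) = 39*(11 - 1*(-1)) - 3*(-6) = 39*(11 + 1) + 18 = 39*12 + 18 = 468 + 18 = 486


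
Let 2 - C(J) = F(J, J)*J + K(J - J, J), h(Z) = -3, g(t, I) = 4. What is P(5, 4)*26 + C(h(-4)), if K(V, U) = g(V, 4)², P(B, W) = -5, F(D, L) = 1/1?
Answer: -141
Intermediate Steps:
F(D, L) = 1
K(V, U) = 16 (K(V, U) = 4² = 16)
C(J) = -14 - J (C(J) = 2 - (1*J + 16) = 2 - (J + 16) = 2 - (16 + J) = 2 + (-16 - J) = -14 - J)
P(5, 4)*26 + C(h(-4)) = -5*26 + (-14 - 1*(-3)) = -130 + (-14 + 3) = -130 - 11 = -141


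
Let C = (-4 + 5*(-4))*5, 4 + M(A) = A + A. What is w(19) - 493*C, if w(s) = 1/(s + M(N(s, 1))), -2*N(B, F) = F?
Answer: 828241/14 ≈ 59160.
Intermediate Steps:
N(B, F) = -F/2
M(A) = -4 + 2*A (M(A) = -4 + (A + A) = -4 + 2*A)
w(s) = 1/(-5 + s) (w(s) = 1/(s + (-4 + 2*(-½*1))) = 1/(s + (-4 + 2*(-½))) = 1/(s + (-4 - 1)) = 1/(s - 5) = 1/(-5 + s))
C = -120 (C = (-4 - 20)*5 = -24*5 = -120)
w(19) - 493*C = 1/(-5 + 19) - 493*(-120) = 1/14 + 59160 = 828241/14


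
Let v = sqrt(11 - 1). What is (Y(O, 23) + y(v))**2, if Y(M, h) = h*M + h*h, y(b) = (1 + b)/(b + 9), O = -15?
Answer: 170642609/5041 + 209008*sqrt(10)/5041 ≈ 33982.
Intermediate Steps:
v = sqrt(10) ≈ 3.1623
y(b) = (1 + b)/(9 + b)
Y(M, h) = h**2 + M*h (Y(M, h) = M*h + h**2 = h**2 + M*h)
(Y(O, 23) + y(v))**2 = (23*(-15 + 23) + (1 + sqrt(10))/(9 + sqrt(10)))**2 = (23*8 + (1 + sqrt(10))/(9 + sqrt(10)))**2 = (184 + (1 + sqrt(10))/(9 + sqrt(10)))**2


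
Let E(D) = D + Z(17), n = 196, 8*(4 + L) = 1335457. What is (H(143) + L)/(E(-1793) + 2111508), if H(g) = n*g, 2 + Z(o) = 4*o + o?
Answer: 519883/5626128 ≈ 0.092405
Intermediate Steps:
L = 1335425/8 (L = -4 + (1/8)*1335457 = -4 + 1335457/8 = 1335425/8 ≈ 1.6693e+5)
Z(o) = -2 + 5*o (Z(o) = -2 + (4*o + o) = -2 + 5*o)
H(g) = 196*g
E(D) = 83 + D (E(D) = D + (-2 + 5*17) = D + (-2 + 85) = D + 83 = 83 + D)
(H(143) + L)/(E(-1793) + 2111508) = (196*143 + 1335425/8)/((83 - 1793) + 2111508) = (28028 + 1335425/8)/(-1710 + 2111508) = (1559649/8)/2109798 = (1559649/8)*(1/2109798) = 519883/5626128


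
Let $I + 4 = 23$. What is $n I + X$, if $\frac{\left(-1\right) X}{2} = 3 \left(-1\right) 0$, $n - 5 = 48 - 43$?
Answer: $190$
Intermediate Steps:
$I = 19$ ($I = -4 + 23 = 19$)
$n = 10$ ($n = 5 + \left(48 - 43\right) = 5 + 5 = 10$)
$X = 0$ ($X = - 2 \cdot 3 \left(-1\right) 0 = - 2 \left(\left(-3\right) 0\right) = \left(-2\right) 0 = 0$)
$n I + X = 10 \cdot 19 + 0 = 190 + 0 = 190$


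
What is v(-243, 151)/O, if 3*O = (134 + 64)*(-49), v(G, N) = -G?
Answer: -81/1078 ≈ -0.075139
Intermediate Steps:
O = -3234 (O = ((134 + 64)*(-49))/3 = (198*(-49))/3 = (1/3)*(-9702) = -3234)
v(-243, 151)/O = -1*(-243)/(-3234) = 243*(-1/3234) = -81/1078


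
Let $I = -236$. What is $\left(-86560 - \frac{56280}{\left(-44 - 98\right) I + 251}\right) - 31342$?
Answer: $- \frac{3980781506}{33763} \approx -1.179 \cdot 10^{5}$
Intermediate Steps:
$\left(-86560 - \frac{56280}{\left(-44 - 98\right) I + 251}\right) - 31342 = \left(-86560 - \frac{56280}{\left(-44 - 98\right) \left(-236\right) + 251}\right) - 31342 = \left(-86560 - \frac{56280}{\left(-142\right) \left(-236\right) + 251}\right) - 31342 = \left(-86560 - \frac{56280}{33512 + 251}\right) - 31342 = \left(-86560 - \frac{56280}{33763}\right) - 31342 = - \frac{2922581560}{33763} - 31342 = - \frac{3980781506}{33763}$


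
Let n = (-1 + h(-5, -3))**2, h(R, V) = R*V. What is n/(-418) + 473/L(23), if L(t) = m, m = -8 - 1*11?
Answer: -279/11 ≈ -25.364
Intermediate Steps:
m = -19 (m = -8 - 11 = -19)
n = 196 (n = (-1 - 5*(-3))**2 = (-1 + 15)**2 = 14**2 = 196)
L(t) = -19
n/(-418) + 473/L(23) = 196/(-418) + 473/(-19) = 196*(-1/418) + 473*(-1/19) = -98/209 - 473/19 = -279/11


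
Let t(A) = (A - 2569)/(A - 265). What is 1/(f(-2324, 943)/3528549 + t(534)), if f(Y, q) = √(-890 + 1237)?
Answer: -6815676973923188415/51560976364040646958 - 255329334189*√347/51560976364040646958 ≈ -0.13219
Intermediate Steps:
f(Y, q) = √347
t(A) = (-2569 + A)/(-265 + A)
1/(f(-2324, 943)/3528549 + t(534)) = 1/(√347/3528549 + (-2569 + 534)/(-265 + 534)) = 1/(√347*(1/3528549) - 2035/269) = 1/(√347/3528549 + (1/269)*(-2035)) = 1/(√347/3528549 - 2035/269) = 1/(-2035/269 + √347/3528549)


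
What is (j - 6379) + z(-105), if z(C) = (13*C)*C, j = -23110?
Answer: 113836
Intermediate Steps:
z(C) = 13*C**2
(j - 6379) + z(-105) = (-23110 - 6379) + 13*(-105)**2 = -29489 + 13*11025 = -29489 + 143325 = 113836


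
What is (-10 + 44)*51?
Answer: 1734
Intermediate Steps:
(-10 + 44)*51 = 34*51 = 1734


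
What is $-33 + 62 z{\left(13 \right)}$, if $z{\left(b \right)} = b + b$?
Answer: $1579$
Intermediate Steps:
$z{\left(b \right)} = 2 b$
$-33 + 62 z{\left(13 \right)} = -33 + 62 \cdot 2 \cdot 13 = -33 + 62 \cdot 26 = -33 + 1612 = 1579$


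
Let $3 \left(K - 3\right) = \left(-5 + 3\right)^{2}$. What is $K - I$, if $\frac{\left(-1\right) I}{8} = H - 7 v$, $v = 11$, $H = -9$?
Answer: $- \frac{2051}{3} \approx -683.67$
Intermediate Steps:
$I = 688$ ($I = - 8 \left(-9 - 77\right) = \left(-8\right) \left(-86\right) = 688$)
$K = \frac{13}{3}$ ($K = 3 + \frac{\left(-5 + 3\right)^{2}}{3} = 3 + \frac{\left(-2\right)^{2}}{3} = 3 + \frac{1}{3} \cdot 4 = 3 + \frac{4}{3} = \frac{13}{3} \approx 4.3333$)
$K - I = \frac{13}{3} - 688 = - \frac{2051}{3}$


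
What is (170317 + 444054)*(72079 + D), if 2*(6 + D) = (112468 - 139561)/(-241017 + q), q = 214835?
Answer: 2318671581703715/52364 ≈ 4.4280e+10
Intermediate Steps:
D = -287091/52364 (D = -6 + ((112468 - 139561)/(-241017 + 214835))/2 = -6 + (-27093/(-26182))/2 = -6 + (-27093*(-1/26182))/2 = -6 + (½)*(27093/26182) = -6 + 27093/52364 = -287091/52364 ≈ -5.4826)
(170317 + 444054)*(72079 + D) = (170317 + 444054)*(72079 - 287091/52364) = 614371*(3774057665/52364) = 2318671581703715/52364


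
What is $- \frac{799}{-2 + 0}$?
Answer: $\frac{799}{2} \approx 399.5$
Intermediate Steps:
$- \frac{799}{-2 + 0} = - \frac{799}{-2} = \left(-799\right) \left(- \frac{1}{2}\right) = \frac{799}{2}$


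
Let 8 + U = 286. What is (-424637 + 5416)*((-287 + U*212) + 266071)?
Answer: -136129443120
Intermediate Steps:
U = 278 (U = -8 + 286 = 278)
(-424637 + 5416)*((-287 + U*212) + 266071) = (-424637 + 5416)*((-287 + 278*212) + 266071) = -419221*((-287 + 58936) + 266071) = -419221*(58649 + 266071) = -419221*324720 = -136129443120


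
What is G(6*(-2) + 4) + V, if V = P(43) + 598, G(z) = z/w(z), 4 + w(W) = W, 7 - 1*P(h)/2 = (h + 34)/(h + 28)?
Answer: 130036/213 ≈ 610.50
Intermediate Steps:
P(h) = 14 - 2*(34 + h)/(28 + h) (P(h) = 14 - 2*(h + 34)/(h + 28) = 14 - 2*(34 + h)/(28 + h))
w(W) = -4 + W
G(z) = z/(-4 + z)
V = 43298/71 (V = 12*(27 + 43)/(28 + 43) + 598 = 12*70/71 + 598 = 12*(1/71)*70 + 598 = 840/71 + 598 = 43298/71 ≈ 609.83)
G(6*(-2) + 4) + V = (6*(-2) + 4)/(-4 + (6*(-2) + 4)) + 43298/71 = (-12 + 4)/(-4 + (-12 + 4)) + 43298/71 = -8/(-4 - 8) + 43298/71 = -8/(-12) + 43298/71 = -8*(-1/12) + 43298/71 = ⅔ + 43298/71 = 130036/213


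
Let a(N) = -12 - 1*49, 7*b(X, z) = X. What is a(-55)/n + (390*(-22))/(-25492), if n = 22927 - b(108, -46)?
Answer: 341295974/1022108113 ≈ 0.33391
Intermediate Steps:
b(X, z) = X/7
n = 160381/7 (n = 22927 - 108/7 = 160381/7 ≈ 22912.)
a(N) = -61 (a(N) = -12 - 49 = -61)
a(-55)/n + (390*(-22))/(-25492) = -61/160381/7 + (390*(-22))/(-25492) = -61*7/160381 - 8580*(-1/25492) = -427/160381 + 2145/6373 = 341295974/1022108113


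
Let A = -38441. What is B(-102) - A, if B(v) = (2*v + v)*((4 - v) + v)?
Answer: 37217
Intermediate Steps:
B(v) = 12*v (B(v) = (3*v)*4 = 12*v)
B(-102) - A = 12*(-102) - 1*(-38441) = -1224 + 38441 = 37217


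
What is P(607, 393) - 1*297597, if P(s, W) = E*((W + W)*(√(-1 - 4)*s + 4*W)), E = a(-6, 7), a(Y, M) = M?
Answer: 8351547 + 3339714*I*√5 ≈ 8.3515e+6 + 7.4678e+6*I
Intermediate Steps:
E = 7
P(s, W) = 14*W*(4*W + I*s*√5) (P(s, W) = 7*((W + W)*(√(-1 - 4)*s + 4*W)) = 7*((2*W)*(√(-5)*s + 4*W)) = 7*((2*W)*((I*√5)*s + 4*W)) = 7*((2*W)*(I*s*√5 + 4*W)) = 7*((2*W)*(4*W + I*s*√5)) = 7*(2*W*(4*W + I*s*√5)) = 14*W*(4*W + I*s*√5))
P(607, 393) - 1*297597 = 14*393*(4*393 + I*607*√5) - 1*297597 = 14*393*(1572 + 607*I*√5) - 297597 = (8649144 + 3339714*I*√5) - 297597 = 8351547 + 3339714*I*√5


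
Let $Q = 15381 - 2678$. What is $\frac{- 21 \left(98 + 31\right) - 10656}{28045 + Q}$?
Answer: $- \frac{13365}{40748} \approx -0.32799$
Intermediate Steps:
$Q = 12703$
$\frac{- 21 \left(98 + 31\right) - 10656}{28045 + Q} = \frac{- 21 \left(98 + 31\right) - 10656}{28045 + 12703} = \frac{\left(-21\right) 129 - 10656}{40748} = \left(-2709 - 10656\right) \frac{1}{40748} = \left(-13365\right) \frac{1}{40748} = - \frac{13365}{40748}$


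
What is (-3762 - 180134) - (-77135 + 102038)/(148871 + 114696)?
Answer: -48468941935/263567 ≈ -1.8390e+5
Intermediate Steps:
(-3762 - 180134) - (-77135 + 102038)/(148871 + 114696) = -183896 - 24903/263567 = -48468941935/263567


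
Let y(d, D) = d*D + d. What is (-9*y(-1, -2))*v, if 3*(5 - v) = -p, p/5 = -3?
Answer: 0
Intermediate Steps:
p = -15 (p = 5*(-3) = -15)
v = 0 (v = 5 - (-1)*(-15)/3 = 5 - 1/3*15 = 5 - 5 = 0)
y(d, D) = d + D*d (y(d, D) = D*d + d = d + D*d)
(-9*y(-1, -2))*v = -(-9)*(1 - 2)*0 = -(-9)*(-1)*0 = -9*1*0 = -9*0 = 0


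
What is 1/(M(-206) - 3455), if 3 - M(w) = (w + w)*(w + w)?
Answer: -1/173196 ≈ -5.7738e-6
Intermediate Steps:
M(w) = 3 - 4*w² (M(w) = 3 - (w + w)*(w + w) = 3 - 2*w*2*w = 3 - 4*w²)
1/(M(-206) - 3455) = 1/((3 - 4*(-206)²) - 3455) = 1/((3 - 4*42436) - 3455) = 1/((3 - 169744) - 3455) = 1/(-169741 - 3455) = 1/(-173196) = -1/173196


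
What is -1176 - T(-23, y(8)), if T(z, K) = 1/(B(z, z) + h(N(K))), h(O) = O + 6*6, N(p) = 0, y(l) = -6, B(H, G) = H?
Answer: -15289/13 ≈ -1176.1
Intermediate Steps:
h(O) = 36 + O (h(O) = O + 36 = 36 + O)
T(z, K) = 1/(36 + z) (T(z, K) = 1/(z + (36 + 0)) = 1/(z + 36) = 1/(36 + z))
-1176 - T(-23, y(8)) = -1176 - 1/(36 - 23) = -1176 - 1/13 = -15289/13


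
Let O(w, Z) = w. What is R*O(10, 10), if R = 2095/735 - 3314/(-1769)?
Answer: 12283690/260043 ≈ 47.237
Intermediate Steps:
R = 1228369/260043 (R = 2095*(1/735) - 3314*(-1/1769) = 419/147 + 3314/1769 = 1228369/260043 ≈ 4.7237)
R*O(10, 10) = (1228369/260043)*10 = 12283690/260043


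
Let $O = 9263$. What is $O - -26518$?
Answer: $35781$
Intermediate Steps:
$O - -26518 = 9263 - -26518 = 9263 + 26518 = 35781$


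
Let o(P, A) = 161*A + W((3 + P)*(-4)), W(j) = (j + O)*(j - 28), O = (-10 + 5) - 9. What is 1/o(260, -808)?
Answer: 1/1021192 ≈ 9.7925e-7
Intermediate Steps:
O = -14 (O = -5 - 9 = -14)
W(j) = (-28 + j)*(-14 + j) (W(j) = (j - 14)*(j - 28) = (-14 + j)*(-28 + j) = (-28 + j)*(-14 + j))
o(P, A) = 896 + (-12 - 4*P)² + 161*A + 168*P (o(P, A) = 161*A + (392 + ((3 + P)*(-4))² - 42*(3 + P)*(-4)) = 161*A + (392 + (-12 - 4*P)² - 42*(-12 - 4*P)) = 161*A + (392 + (-12 - 4*P)² + (504 + 168*P)) = 161*A + (896 + (-12 - 4*P)² + 168*P) = 896 + (-12 - 4*P)² + 161*A + 168*P)
1/o(260, -808) = 1/(1040 + 16*260² + 161*(-808) + 264*260) = 1/(1040 + 16*67600 - 130088 + 68640) = 1/(1040 + 1081600 - 130088 + 68640) = 1/1021192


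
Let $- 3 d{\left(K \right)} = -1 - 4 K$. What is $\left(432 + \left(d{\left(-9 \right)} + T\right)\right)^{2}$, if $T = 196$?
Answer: $\frac{3418801}{9} \approx 3.7987 \cdot 10^{5}$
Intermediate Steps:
$d{\left(K \right)} = \frac{1}{3} + \frac{4 K}{3}$ ($d{\left(K \right)} = - \frac{-1 - 4 K}{3} = \frac{1}{3} + \frac{4 K}{3}$)
$\left(432 + \left(d{\left(-9 \right)} + T\right)\right)^{2} = \left(432 + \left(\left(\frac{1}{3} + \frac{4}{3} \left(-9\right)\right) + 196\right)\right)^{2} = \left(432 + \left(\left(\frac{1}{3} - 12\right) + 196\right)\right)^{2} = \left(432 + \left(- \frac{35}{3} + 196\right)\right)^{2} = \left(432 + \frac{553}{3}\right)^{2} = \left(\frac{1849}{3}\right)^{2} = \frac{3418801}{9}$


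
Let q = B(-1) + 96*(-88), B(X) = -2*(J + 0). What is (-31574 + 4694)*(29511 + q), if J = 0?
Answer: -566173440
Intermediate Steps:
B(X) = 0 (B(X) = -2*(0 + 0) = -2*0 = 0)
q = -8448 (q = 0 + 96*(-88) = 0 - 8448 = -8448)
(-31574 + 4694)*(29511 + q) = (-31574 + 4694)*(29511 - 8448) = -26880*21063 = -566173440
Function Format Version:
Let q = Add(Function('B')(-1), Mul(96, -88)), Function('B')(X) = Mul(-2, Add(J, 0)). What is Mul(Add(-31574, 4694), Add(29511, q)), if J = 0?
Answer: -566173440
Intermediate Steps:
Function('B')(X) = 0 (Function('B')(X) = Mul(-2, Add(0, 0)) = Mul(-2, 0) = 0)
q = -8448 (q = Add(0, Mul(96, -88)) = Add(0, -8448) = -8448)
Mul(Add(-31574, 4694), Add(29511, q)) = Mul(Add(-31574, 4694), Add(29511, -8448)) = Mul(-26880, 21063) = -566173440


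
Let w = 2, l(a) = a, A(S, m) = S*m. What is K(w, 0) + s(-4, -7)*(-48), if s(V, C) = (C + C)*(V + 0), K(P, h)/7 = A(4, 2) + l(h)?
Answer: -2632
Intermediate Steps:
K(P, h) = 56 + 7*h (K(P, h) = 7*(4*2 + h) = 7*(8 + h) = 56 + 7*h)
s(V, C) = 2*C*V (s(V, C) = (2*C)*V = 2*C*V)
K(w, 0) + s(-4, -7)*(-48) = (56 + 7*0) + (2*(-7)*(-4))*(-48) = (56 + 0) + 56*(-48) = 56 - 2688 = -2632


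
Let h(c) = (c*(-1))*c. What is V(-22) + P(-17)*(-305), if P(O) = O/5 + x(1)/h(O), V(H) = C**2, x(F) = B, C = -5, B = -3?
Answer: 306003/289 ≈ 1058.8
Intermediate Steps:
x(F) = -3
V(H) = 25 (V(H) = (-5)**2 = 25)
h(c) = -c**2 (h(c) = (-c)*c = -c**2)
P(O) = 3/O**2 + O/5 (P(O) = O/5 - 3*(-1/O**2) = O*(1/5) - (-3)/O**2 = O/5 + 3/O**2 = 3/O**2 + O/5)
V(-22) + P(-17)*(-305) = 25 + (3/(-17)**2 + (1/5)*(-17))*(-305) = 25 + (3*(1/289) - 17/5)*(-305) = 25 + (3/289 - 17/5)*(-305) = 25 - 4898/1445*(-305) = 25 + 298778/289 = 306003/289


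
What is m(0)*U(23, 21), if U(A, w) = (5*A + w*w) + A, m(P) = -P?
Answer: 0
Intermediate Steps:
U(A, w) = w² + 6*A (U(A, w) = (5*A + w²) + A = (w² + 5*A) + A = w² + 6*A)
m(0)*U(23, 21) = (-1*0)*(21² + 6*23) = 0*(441 + 138) = 0*579 = 0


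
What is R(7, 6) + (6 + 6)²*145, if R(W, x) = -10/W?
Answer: 146150/7 ≈ 20879.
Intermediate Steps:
R(7, 6) + (6 + 6)²*145 = -10/7 + (6 + 6)²*145 = -10*⅐ + 12²*145 = -10/7 + 144*145 = -10/7 + 20880 = 146150/7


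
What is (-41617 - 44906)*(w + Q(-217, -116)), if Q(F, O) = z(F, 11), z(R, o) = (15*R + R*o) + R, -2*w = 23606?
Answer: 1528169226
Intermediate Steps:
w = -11803 (w = -½*23606 = -11803)
z(R, o) = 16*R + R*o
Q(F, O) = 27*F (Q(F, O) = F*(16 + 11) = F*27 = 27*F)
(-41617 - 44906)*(w + Q(-217, -116)) = (-41617 - 44906)*(-11803 + 27*(-217)) = -86523*(-11803 - 5859) = -86523*(-17662) = 1528169226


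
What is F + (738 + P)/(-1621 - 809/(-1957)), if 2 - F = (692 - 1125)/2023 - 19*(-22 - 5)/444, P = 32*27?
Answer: 8320749117/118694524144 ≈ 0.070102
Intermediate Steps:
P = 864
F = 316959/299404 (F = 2 - ((692 - 1125)/2023 - 19*(-22 - 5)/444) = 2 - (-433*1/2023 - 19*(-27)*(1/444)) = 2 - (-433/2023 + 513*(1/444)) = 2 - (-433/2023 + 171/148) = 2 - 1*281849/299404 = 2 - 281849/299404 = 316959/299404 ≈ 1.0586)
F + (738 + P)/(-1621 - 809/(-1957)) = 316959/299404 + (738 + 864)/(-1621 - 809/(-1957)) = 316959/299404 + 1602/(-1621 - 809*(-1/1957)) = 316959/299404 + 1602/(-1621 + 809/1957) = 316959/299404 + 1602/(-3171488/1957) = 316959/299404 + 1602*(-1957/3171488) = 316959/299404 - 1567557/1585744 = 8320749117/118694524144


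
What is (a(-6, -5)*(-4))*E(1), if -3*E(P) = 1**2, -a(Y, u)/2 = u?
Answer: 40/3 ≈ 13.333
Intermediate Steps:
a(Y, u) = -2*u
E(P) = -1/3 (E(P) = -1/3*1**2 = -1/3*1 = -1/3)
(a(-6, -5)*(-4))*E(1) = (-2*(-5)*(-4))*(-1/3) = (10*(-4))*(-1/3) = -40*(-1/3) = 40/3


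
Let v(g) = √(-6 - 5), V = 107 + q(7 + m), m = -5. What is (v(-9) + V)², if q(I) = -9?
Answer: (98 + I*√11)² ≈ 9593.0 + 650.06*I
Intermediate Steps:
V = 98 (V = 107 - 9 = 98)
v(g) = I*√11 (v(g) = √(-11) = I*√11)
(v(-9) + V)² = (I*√11 + 98)² = (98 + I*√11)²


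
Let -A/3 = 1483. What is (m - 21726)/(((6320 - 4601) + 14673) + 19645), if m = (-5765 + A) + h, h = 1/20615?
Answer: -658443099/742902755 ≈ -0.88631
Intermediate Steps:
A = -4449 (A = -3*1483 = -4449)
h = 1/20615 ≈ 4.8508e-5
m = -210561609/20615 (m = (-5765 - 4449) + 1/20615 = -10214 + 1/20615 = -210561609/20615 ≈ -10214.)
(m - 21726)/(((6320 - 4601) + 14673) + 19645) = (-210561609/20615 - 21726)/(((6320 - 4601) + 14673) + 19645) = -658443099/(20615*((1719 + 14673) + 19645)) = -658443099/(20615*(16392 + 19645)) = -658443099/20615/36037 = -658443099/20615*1/36037 = -658443099/742902755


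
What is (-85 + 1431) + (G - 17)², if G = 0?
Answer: 1635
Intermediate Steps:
(-85 + 1431) + (G - 17)² = (-85 + 1431) + (0 - 17)² = 1346 + (-17)² = 1346 + 289 = 1635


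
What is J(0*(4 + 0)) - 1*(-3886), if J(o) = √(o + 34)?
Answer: 3886 + √34 ≈ 3891.8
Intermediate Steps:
J(o) = √(34 + o)
J(0*(4 + 0)) - 1*(-3886) = √(34 + 0*(4 + 0)) - 1*(-3886) = √(34 + 0*4) + 3886 = √(34 + 0) + 3886 = √34 + 3886 = 3886 + √34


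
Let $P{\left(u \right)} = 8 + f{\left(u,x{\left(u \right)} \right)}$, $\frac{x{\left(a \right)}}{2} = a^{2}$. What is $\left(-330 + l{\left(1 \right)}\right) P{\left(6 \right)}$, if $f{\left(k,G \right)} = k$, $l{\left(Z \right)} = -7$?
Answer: $-4718$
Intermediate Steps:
$x{\left(a \right)} = 2 a^{2}$
$P{\left(u \right)} = 8 + u$
$\left(-330 + l{\left(1 \right)}\right) P{\left(6 \right)} = \left(-330 - 7\right) \left(8 + 6\right) = \left(-337\right) 14 = -4718$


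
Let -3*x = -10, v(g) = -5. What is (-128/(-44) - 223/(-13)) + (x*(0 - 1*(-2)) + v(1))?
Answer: 9322/429 ≈ 21.730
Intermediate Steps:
x = 10/3 (x = -⅓*(-10) = 10/3 ≈ 3.3333)
(-128/(-44) - 223/(-13)) + (x*(0 - 1*(-2)) + v(1)) = (-128/(-44) - 223/(-13)) + (10*(0 - 1*(-2))/3 - 5) = (-128*(-1/44) - 223*(-1/13)) + (10*(0 + 2)/3 - 5) = (32/11 + 223/13) + ((10/3)*2 - 5) = 2869/143 + (20/3 - 5) = 2869/143 + 5/3 = 9322/429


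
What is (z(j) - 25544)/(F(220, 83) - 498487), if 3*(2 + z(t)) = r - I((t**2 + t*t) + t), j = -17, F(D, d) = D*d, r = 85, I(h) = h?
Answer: 77114/1440681 ≈ 0.053526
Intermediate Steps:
z(t) = 79/3 - 2*t**2/3 - t/3 (z(t) = -2 + (85 - ((t**2 + t*t) + t))/3 = -2 + (85 - ((t**2 + t**2) + t))/3 = -2 + (85 - (2*t**2 + t))/3 = -2 + (85 - (t + 2*t**2))/3 = -2 + (85 + (-t - 2*t**2))/3 = -2 + (85 - t - 2*t**2)/3 = -2 + (85/3 - 2*t**2/3 - t/3) = 79/3 - 2*t**2/3 - t/3)
(z(j) - 25544)/(F(220, 83) - 498487) = ((79/3 - 1/3*(-17)*(1 + 2*(-17))) - 25544)/(220*83 - 498487) = ((79/3 - 1/3*(-17)*(1 - 34)) - 25544)/(18260 - 498487) = ((79/3 - 1/3*(-17)*(-33)) - 25544)/(-480227) = ((79/3 - 187) - 25544)*(-1/480227) = (-482/3 - 25544)*(-1/480227) = -77114/3*(-1/480227) = 77114/1440681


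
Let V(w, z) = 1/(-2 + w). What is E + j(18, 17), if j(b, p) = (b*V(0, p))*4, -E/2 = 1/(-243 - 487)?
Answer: -13139/365 ≈ -35.997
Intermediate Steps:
E = 1/365 (E = -2/(-243 - 487) = -2/(-730) = -2*(-1/730) = 1/365 ≈ 0.0027397)
j(b, p) = -2*b (j(b, p) = (b/(-2 + 0))*4 = (b/(-2))*4 = (b*(-1/2))*4 = -b/2*4 = -2*b)
E + j(18, 17) = 1/365 - 2*18 = 1/365 - 36 = -13139/365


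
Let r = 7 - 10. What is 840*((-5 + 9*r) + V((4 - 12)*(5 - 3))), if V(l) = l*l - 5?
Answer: 183960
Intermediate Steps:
V(l) = -5 + l² (V(l) = l² - 5 = -5 + l²)
r = -3
840*((-5 + 9*r) + V((4 - 12)*(5 - 3))) = 840*((-5 + 9*(-3)) + (-5 + ((4 - 12)*(5 - 3))²)) = 840*((-5 - 27) + (-5 + (-8*2)²)) = 840*(-32 + (-5 + (-16)²)) = 840*(-32 + (-5 + 256)) = 840*(-32 + 251) = 840*219 = 183960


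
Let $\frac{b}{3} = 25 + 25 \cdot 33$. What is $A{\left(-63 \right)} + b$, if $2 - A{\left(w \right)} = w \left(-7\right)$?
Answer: $2111$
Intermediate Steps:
$A{\left(w \right)} = 2 + 7 w$ ($A{\left(w \right)} = 2 - w \left(-7\right) = 2 - - 7 w = 2 + 7 w$)
$b = 2550$ ($b = 3 \left(25 + 25 \cdot 33\right) = 3 \left(25 + 825\right) = 3 \cdot 850 = 2550$)
$A{\left(-63 \right)} + b = \left(2 + 7 \left(-63\right)\right) + 2550 = \left(2 - 441\right) + 2550 = -439 + 2550 = 2111$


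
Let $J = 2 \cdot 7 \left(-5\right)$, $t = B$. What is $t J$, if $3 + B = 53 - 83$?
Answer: $2310$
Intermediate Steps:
$B = -33$ ($B = -3 + \left(53 - 83\right) = -3 - 30 = -33$)
$t = -33$
$J = -70$ ($J = 14 \left(-5\right) = -70$)
$t J = \left(-33\right) \left(-70\right) = 2310$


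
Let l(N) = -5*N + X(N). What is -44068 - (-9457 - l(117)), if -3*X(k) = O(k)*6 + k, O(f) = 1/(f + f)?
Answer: -4122496/117 ≈ -35235.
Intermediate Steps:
O(f) = 1/(2*f)
X(k) = -1/k - k/3 (X(k) = -((1/(2*k))*6 + k)/3 = -(3/k + k)/3 = -(k + 3/k)/3 = -1/k - k/3)
l(N) = -1/N - 16*N/3 (l(N) = -5*N + (-1/N - N/3) = -1/N - 16*N/3)
-44068 - (-9457 - l(117)) = -44068 - (-9457 - (-1/117 - 16/3*117)) = -44068 - (-9457 - (-1*1/117 - 624)) = -44068 - (-9457 - (-1/117 - 624)) = -44068 - (-9457 - 1*(-73009/117)) = -44068 - (-9457 + 73009/117) = -44068 - 1*(-1033460/117) = -44068 + 1033460/117 = -4122496/117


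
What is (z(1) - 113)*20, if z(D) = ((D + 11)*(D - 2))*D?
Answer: -2500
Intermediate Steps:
z(D) = D*(-2 + D)*(11 + D) (z(D) = ((11 + D)*(-2 + D))*D = ((-2 + D)*(11 + D))*D = D*(-2 + D)*(11 + D))
(z(1) - 113)*20 = (1*(-22 + 1² + 9*1) - 113)*20 = (1*(-22 + 1 + 9) - 113)*20 = (1*(-12) - 113)*20 = (-12 - 113)*20 = -125*20 = -2500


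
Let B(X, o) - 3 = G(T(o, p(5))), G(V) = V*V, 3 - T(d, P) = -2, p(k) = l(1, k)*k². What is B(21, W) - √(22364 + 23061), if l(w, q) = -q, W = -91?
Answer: 28 - 5*√1817 ≈ -185.13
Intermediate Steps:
p(k) = -k³ (p(k) = (-k)*k² = -k³)
T(d, P) = 5 (T(d, P) = 3 - 1*(-2) = 3 + 2 = 5)
G(V) = V²
B(X, o) = 28 (B(X, o) = 3 + 5² = 3 + 25 = 28)
B(21, W) - √(22364 + 23061) = 28 - √(22364 + 23061) = 28 - √45425 = 28 - 5*√1817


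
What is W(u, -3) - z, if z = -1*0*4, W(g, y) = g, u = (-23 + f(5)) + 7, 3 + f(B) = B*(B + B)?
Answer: 31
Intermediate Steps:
f(B) = -3 + 2*B**2 (f(B) = -3 + B*(B + B) = -3 + B*(2*B) = -3 + 2*B**2)
u = 31 (u = (-23 + (-3 + 2*5**2)) + 7 = (-23 + (-3 + 2*25)) + 7 = (-23 + (-3 + 50)) + 7 = (-23 + 47) + 7 = 24 + 7 = 31)
z = 0 (z = 0*4 = 0)
W(u, -3) - z = 31 - 1*0 = 31 + 0 = 31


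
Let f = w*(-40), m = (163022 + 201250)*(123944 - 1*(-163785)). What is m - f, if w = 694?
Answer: 104811646048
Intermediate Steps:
m = 104811618288 (m = 364272*(123944 + 163785) = 364272*287729 = 104811618288)
f = -27760 (f = 694*(-40) = -27760)
m - f = 104811618288 - 1*(-27760) = 104811618288 + 27760 = 104811646048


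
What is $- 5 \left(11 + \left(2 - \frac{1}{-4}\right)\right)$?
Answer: $- \frac{265}{4} \approx -66.25$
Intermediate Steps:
$- 5 \left(11 + \left(2 - \frac{1}{-4}\right)\right) = - 5 \left(11 + \left(2 - - \frac{1}{4}\right)\right) = - 5 \left(11 + \left(2 + \frac{1}{4}\right)\right) = - 5 \left(11 + \frac{9}{4}\right) = \left(-5\right) \frac{53}{4} = - \frac{265}{4}$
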